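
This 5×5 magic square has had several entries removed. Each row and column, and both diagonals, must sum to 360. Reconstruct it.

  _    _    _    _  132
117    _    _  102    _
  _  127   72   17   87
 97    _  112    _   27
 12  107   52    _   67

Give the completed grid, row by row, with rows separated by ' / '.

77 22 92 37 132 / 117 62 32 102 47 / 57 127 72 17 87 / 97 42 112 82 27 / 12 107 52 122 67

Row 3: 127 + 72 + 17 + 87 + ? = 360, so (3,1) = 57.
The remaining cell in row 5 is (5,4) = 360 − 238 = 122.
The remaining cell in column 1 is (1,1) = 360 − 283 = 77.
Column 5 needs 360; the known cells sum to 313, so (2,5) = 47.
From anti-diagonal, 360 − (132 + 102 + 72 + 12) gives (4,2) = 42.
From row 4, 360 − (97 + 42 + 112 + 27) gives (4,4) = 82.
From column 4, 360 − (102 + 17 + 82 + 122) gives (1,4) = 37.
Main diagonal: 77 + 72 + 82 + 67 + ? = 360, so (2,2) = 62.
The remaining cell in row 2 is (2,3) = 360 − 328 = 32.
From column 2, 360 − (62 + 127 + 42 + 107) gives (1,2) = 22.
Column 3: 32 + 72 + 112 + 52 + ? = 360, so (1,3) = 92.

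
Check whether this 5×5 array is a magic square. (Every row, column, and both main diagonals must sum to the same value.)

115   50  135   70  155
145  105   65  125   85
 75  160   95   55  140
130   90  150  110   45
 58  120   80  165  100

Row 1: 115 + 50 + 135 + 70 + 155 = 525.
Row 2: 145 + 105 + 65 + 125 + 85 = 525.
Row 3: 75 + 160 + 95 + 55 + 140 = 525.
Row 4: 130 + 90 + 150 + 110 + 45 = 525.
Row 5: 58 + 120 + 80 + 165 + 100 = 523.
Column 1: 115 + 145 + 75 + 130 + 58 = 523.
Column 2: 50 + 105 + 160 + 90 + 120 = 525.
Column 3: 135 + 65 + 95 + 150 + 80 = 525.
Column 4: 70 + 125 + 55 + 110 + 165 = 525.
Column 5: 155 + 85 + 140 + 45 + 100 = 525.
Main diagonal: 115 + 105 + 95 + 110 + 100 = 525.
Anti-diagonal: 155 + 125 + 95 + 90 + 58 = 523.

No — main diagonal sums to 525 but column 1 sums to 523.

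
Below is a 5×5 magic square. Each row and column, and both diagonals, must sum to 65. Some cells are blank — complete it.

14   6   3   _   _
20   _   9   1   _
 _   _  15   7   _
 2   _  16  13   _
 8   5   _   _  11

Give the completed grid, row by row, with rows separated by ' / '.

From column 1, 65 − (14 + 20 + 2 + 8) gives (3,1) = 21.
Column 3 needs 65; the known cells sum to 43, so (5,3) = 22.
The remaining cell in main diagonal is (2,2) = 65 − 53 = 12.
From row 2, 65 − (20 + 12 + 9 + 1) gives (2,5) = 23.
Row 5: 8 + 5 + 22 + 11 + ? = 65, so (5,4) = 19.
Using column 4: 1 + 7 + 13 + 19 + ? → (1,4) = 65 − 40 = 25.
Row 1: 14 + 6 + 3 + 25 + ? = 65, so (1,5) = 17.
Anti-diagonal must total 65; the given cells sum to 41, so (4,2) = 24.
The remaining cell in row 4 is (4,5) = 65 − 55 = 10.
Using column 2: 6 + 12 + 24 + 5 + ? → (3,2) = 65 − 47 = 18.
The remaining cell in column 5 is (3,5) = 65 − 61 = 4.

14 6 3 25 17 / 20 12 9 1 23 / 21 18 15 7 4 / 2 24 16 13 10 / 8 5 22 19 11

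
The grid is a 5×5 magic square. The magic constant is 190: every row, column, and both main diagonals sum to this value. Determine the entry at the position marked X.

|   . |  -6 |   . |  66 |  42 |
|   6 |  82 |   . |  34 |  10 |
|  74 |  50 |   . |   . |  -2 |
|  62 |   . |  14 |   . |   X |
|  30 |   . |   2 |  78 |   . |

Row 2: 6 + 82 + 34 + 10 + ? = 190, so (2,3) = 58.
Column 1 needs 190; the known cells sum to 172, so (1,1) = 18.
Using row 1: 18 + (-6) + 66 + 42 + ? → (1,3) = 190 − 120 = 70.
Column 3 needs 190; the known cells sum to 144, so (3,3) = 46.
Anti-diagonal: 42 + 34 + 46 + 30 + ? = 190, so (4,2) = 38.
The remaining cell in row 3 is (3,4) = 190 − 168 = 22.
Column 2 needs 190; the known cells sum to 164, so (5,2) = 26.
Column 4 must total 190; the given cells sum to 200, so (4,4) = -10.
Using main diagonal: 18 + 82 + 46 + (-10) + ? → (5,5) = 190 − 136 = 54.
From row 4, 190 − (62 + 38 + 14 + (-10)) gives (4,5) = 86.

86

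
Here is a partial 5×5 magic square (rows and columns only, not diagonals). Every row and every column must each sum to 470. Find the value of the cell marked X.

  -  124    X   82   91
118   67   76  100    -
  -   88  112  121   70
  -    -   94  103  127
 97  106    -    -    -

58

Row 2 needs 470; the known cells sum to 361, so (2,5) = 109.
Row 3 needs 470; the known cells sum to 391, so (3,1) = 79.
Column 2 needs 470; the known cells sum to 385, so (4,2) = 85.
Column 4 needs 470; the known cells sum to 406, so (5,4) = 64.
From column 5, 470 − (91 + 109 + 70 + 127) gives (5,5) = 73.
Using row 4: 85 + 94 + 103 + 127 + ? → (4,1) = 470 − 409 = 61.
From row 5, 470 − (97 + 106 + 64 + 73) gives (5,3) = 130.
Column 1 needs 470; the known cells sum to 355, so (1,1) = 115.
The remaining cell in column 3 is (1,3) = 470 − 412 = 58.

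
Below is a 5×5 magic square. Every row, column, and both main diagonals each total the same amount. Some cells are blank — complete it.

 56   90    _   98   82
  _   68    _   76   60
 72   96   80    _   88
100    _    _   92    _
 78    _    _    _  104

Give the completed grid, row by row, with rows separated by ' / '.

Main diagonal is already complete: 56 + 68 + 80 + 92 + 104 = 400, so that is the magic constant.
Row 1 needs 400; the known cells sum to 326, so (1,3) = 74.
The remaining cell in row 3 is (3,4) = 400 − 336 = 64.
The remaining cell in column 1 is (2,1) = 400 − 306 = 94.
From column 4, 400 − (98 + 76 + 64 + 92) gives (5,4) = 70.
From column 5, 400 − (82 + 60 + 88 + 104) gives (4,5) = 66.
Anti-diagonal needs 400; the known cells sum to 316, so (4,2) = 84.
Row 2 needs 400; the known cells sum to 298, so (2,3) = 102.
Row 4 needs 400; the known cells sum to 342, so (4,3) = 58.
From column 2, 400 − (90 + 68 + 96 + 84) gives (5,2) = 62.
The remaining cell in column 3 is (5,3) = 400 − 314 = 86.

56 90 74 98 82 / 94 68 102 76 60 / 72 96 80 64 88 / 100 84 58 92 66 / 78 62 86 70 104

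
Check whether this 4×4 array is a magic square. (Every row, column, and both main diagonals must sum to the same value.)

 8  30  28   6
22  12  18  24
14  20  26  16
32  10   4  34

Row 1: 8 + 30 + 28 + 6 = 72.
Row 2: 22 + 12 + 18 + 24 = 76.
Row 3: 14 + 20 + 26 + 16 = 76.
Row 4: 32 + 10 + 4 + 34 = 80.
Column 1: 8 + 22 + 14 + 32 = 76.
Column 2: 30 + 12 + 20 + 10 = 72.
Column 3: 28 + 18 + 26 + 4 = 76.
Column 4: 6 + 24 + 16 + 34 = 80.
Main diagonal: 8 + 12 + 26 + 34 = 80.
Anti-diagonal: 6 + 18 + 20 + 32 = 76.

No — main diagonal sums to 80 but row 3 sums to 76.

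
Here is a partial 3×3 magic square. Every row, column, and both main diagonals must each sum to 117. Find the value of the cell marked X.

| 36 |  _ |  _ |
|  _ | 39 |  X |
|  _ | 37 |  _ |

The remaining cell in column 2 is (1,2) = 117 − 76 = 41.
Main diagonal: 36 + 39 + ? = 117, so (3,3) = 42.
Using row 1: 36 + 41 + ? → (1,3) = 117 − 77 = 40.
Row 3 must total 117; the given cells sum to 79, so (3,1) = 38.
The remaining cell in column 1 is (2,1) = 117 − 74 = 43.
Column 3 needs 117; the known cells sum to 82, so (2,3) = 35.

35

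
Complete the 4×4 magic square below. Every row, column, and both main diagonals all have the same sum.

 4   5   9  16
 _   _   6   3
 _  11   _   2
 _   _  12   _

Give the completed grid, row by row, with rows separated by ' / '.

4 5 9 16 / 15 10 6 3 / 14 11 7 2 / 1 8 12 13

Row 1 is already complete: 4 + 5 + 9 + 16 = 34, so that is the magic constant.
Column 3 must total 34; the given cells sum to 27, so (3,3) = 7.
Using column 4: 16 + 3 + 2 + ? → (4,4) = 34 − 21 = 13.
Main diagonal needs 34; the known cells sum to 24, so (2,2) = 10.
Using anti-diagonal: 16 + 6 + 11 + ? → (4,1) = 34 − 33 = 1.
Row 2 must total 34; the given cells sum to 19, so (2,1) = 15.
Row 3 needs 34; the known cells sum to 20, so (3,1) = 14.
Row 4 must total 34; the given cells sum to 26, so (4,2) = 8.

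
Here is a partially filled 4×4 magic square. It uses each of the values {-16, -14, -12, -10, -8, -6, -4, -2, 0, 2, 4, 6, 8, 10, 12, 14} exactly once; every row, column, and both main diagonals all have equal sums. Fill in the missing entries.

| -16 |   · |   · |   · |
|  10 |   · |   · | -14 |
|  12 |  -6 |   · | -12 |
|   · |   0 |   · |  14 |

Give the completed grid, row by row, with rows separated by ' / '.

The 16 entries sum to -16, so each line sums to -16/4 = -4.
From row 3, -4 − (12 + (-6) + (-12)) gives (3,3) = 2.
The remaining cell in column 1 is (4,1) = -4 − 6 = -10.
Using column 4: -14 + (-12) + 14 + ? → (1,4) = -4 − (-12) = 8.
Main diagonal must total -4; the given cells sum to 0, so (2,2) = -4.
The remaining cell in anti-diagonal is (2,3) = -4 − (-8) = 4.
Row 4 must total -4; the given cells sum to 4, so (4,3) = -8.
Column 2: -4 + (-6) + 0 + ? = -4, so (1,2) = 6.
Column 3 must total -4; the given cells sum to -2, so (1,3) = -2.

-16 6 -2 8 / 10 -4 4 -14 / 12 -6 2 -12 / -10 0 -8 14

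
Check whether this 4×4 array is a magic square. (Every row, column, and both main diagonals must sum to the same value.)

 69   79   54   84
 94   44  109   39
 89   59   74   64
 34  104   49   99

Yes

Row 1: 69 + 79 + 54 + 84 = 286.
Row 2: 94 + 44 + 109 + 39 = 286.
Row 3: 89 + 59 + 74 + 64 = 286.
Row 4: 34 + 104 + 49 + 99 = 286.
Column 1: 69 + 94 + 89 + 34 = 286.
Column 2: 79 + 44 + 59 + 104 = 286.
Column 3: 54 + 109 + 74 + 49 = 286.
Column 4: 84 + 39 + 64 + 99 = 286.
Main diagonal: 69 + 44 + 74 + 99 = 286.
Anti-diagonal: 84 + 109 + 59 + 34 = 286.
All lines sum to 286.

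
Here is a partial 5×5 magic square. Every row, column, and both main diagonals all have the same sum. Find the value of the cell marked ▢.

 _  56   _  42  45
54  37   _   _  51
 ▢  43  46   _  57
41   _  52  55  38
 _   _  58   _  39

Column 5 is complete and sums to 230; that is the magic constant.
Row 4: 41 + 52 + 55 + 38 + ? = 230, so (4,2) = 44.
The remaining cell in column 2 is (5,2) = 230 − 180 = 50.
Main diagonal needs 230; the known cells sum to 177, so (1,1) = 53.
Using row 1: 53 + 56 + 42 + 45 + ? → (1,3) = 230 − 196 = 34.
Using column 3: 34 + 46 + 52 + 58 + ? → (2,3) = 230 − 190 = 40.
Row 2 needs 230; the known cells sum to 182, so (2,4) = 48.
The remaining cell in anti-diagonal is (5,1) = 230 − 183 = 47.
From row 5, 230 − (47 + 50 + 58 + 39) gives (5,4) = 36.
Column 1 must total 230; the given cells sum to 195, so (3,1) = 35.

35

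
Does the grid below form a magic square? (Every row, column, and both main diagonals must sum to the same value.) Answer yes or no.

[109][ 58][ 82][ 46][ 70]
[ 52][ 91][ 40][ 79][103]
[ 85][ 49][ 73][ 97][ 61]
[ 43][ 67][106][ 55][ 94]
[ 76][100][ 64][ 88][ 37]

Yes

Row 1: 109 + 58 + 82 + 46 + 70 = 365.
Row 2: 52 + 91 + 40 + 79 + 103 = 365.
Row 3: 85 + 49 + 73 + 97 + 61 = 365.
Row 4: 43 + 67 + 106 + 55 + 94 = 365.
Row 5: 76 + 100 + 64 + 88 + 37 = 365.
Column 1: 109 + 52 + 85 + 43 + 76 = 365.
Column 2: 58 + 91 + 49 + 67 + 100 = 365.
Column 3: 82 + 40 + 73 + 106 + 64 = 365.
Column 4: 46 + 79 + 97 + 55 + 88 = 365.
Column 5: 70 + 103 + 61 + 94 + 37 = 365.
Main diagonal: 109 + 91 + 73 + 55 + 37 = 365.
Anti-diagonal: 70 + 79 + 73 + 67 + 76 = 365.
All lines sum to 365.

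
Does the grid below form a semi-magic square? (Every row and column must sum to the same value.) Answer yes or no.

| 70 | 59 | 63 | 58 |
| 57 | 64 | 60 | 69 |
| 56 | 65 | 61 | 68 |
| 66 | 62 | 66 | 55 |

Row 1: 70 + 59 + 63 + 58 = 250.
Row 2: 57 + 64 + 60 + 69 = 250.
Row 3: 56 + 65 + 61 + 68 = 250.
Row 4: 66 + 62 + 66 + 55 = 249.
Column 1: 70 + 57 + 56 + 66 = 249.
Column 2: 59 + 64 + 65 + 62 = 250.
Column 3: 63 + 60 + 61 + 66 = 250.
Column 4: 58 + 69 + 68 + 55 = 250.

No — row 1 sums to 250 but column 1 sums to 249.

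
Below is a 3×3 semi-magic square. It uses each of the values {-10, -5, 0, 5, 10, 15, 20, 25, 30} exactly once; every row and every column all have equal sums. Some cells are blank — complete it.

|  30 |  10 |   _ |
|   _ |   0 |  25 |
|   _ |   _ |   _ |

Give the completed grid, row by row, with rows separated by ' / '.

30 10 -10 / 5 0 25 / -5 20 15

The 9 entries sum to 90, so each line sums to 90/3 = 30.
Row 1: 30 + 10 + ? = 30, so (1,3) = -10.
Row 2 needs 30; the known cells sum to 25, so (2,1) = 5.
The remaining cell in column 1 is (3,1) = 30 − 35 = -5.
Column 2 needs 30; the known cells sum to 10, so (3,2) = 20.
Using column 3: -10 + 25 + ? → (3,3) = 30 − 15 = 15.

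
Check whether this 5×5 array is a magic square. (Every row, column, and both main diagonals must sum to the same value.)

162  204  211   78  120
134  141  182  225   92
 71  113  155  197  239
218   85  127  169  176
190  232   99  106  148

No — row 4 sums to 775 but column 3 sums to 774.

Row 1: 162 + 204 + 211 + 78 + 120 = 775.
Row 2: 134 + 141 + 182 + 225 + 92 = 774.
Row 3: 71 + 113 + 155 + 197 + 239 = 775.
Row 4: 218 + 85 + 127 + 169 + 176 = 775.
Row 5: 190 + 232 + 99 + 106 + 148 = 775.
Column 1: 162 + 134 + 71 + 218 + 190 = 775.
Column 2: 204 + 141 + 113 + 85 + 232 = 775.
Column 3: 211 + 182 + 155 + 127 + 99 = 774.
Column 4: 78 + 225 + 197 + 169 + 106 = 775.
Column 5: 120 + 92 + 239 + 176 + 148 = 775.
Main diagonal: 162 + 141 + 155 + 169 + 148 = 775.
Anti-diagonal: 120 + 225 + 155 + 85 + 190 = 775.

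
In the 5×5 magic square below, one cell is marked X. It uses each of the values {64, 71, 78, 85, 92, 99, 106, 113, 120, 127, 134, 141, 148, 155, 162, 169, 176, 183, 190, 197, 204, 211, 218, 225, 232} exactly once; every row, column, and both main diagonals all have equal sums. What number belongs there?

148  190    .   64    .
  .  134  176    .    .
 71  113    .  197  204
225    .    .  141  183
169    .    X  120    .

The 25 entries sum to 3700, so each line sums to 3700/5 = 740.
The remaining cell in row 3 is (3,3) = 740 − 585 = 155.
Column 1 needs 740; the known cells sum to 613, so (2,1) = 127.
Column 4 needs 740; the known cells sum to 522, so (2,4) = 218.
The remaining cell in main diagonal is (5,5) = 740 − 578 = 162.
The remaining cell in row 2 is (2,5) = 740 − 655 = 85.
Column 5 needs 740; the known cells sum to 634, so (1,5) = 106.
Using anti-diagonal: 106 + 218 + 155 + 169 + ? → (4,2) = 740 − 648 = 92.
Using row 1: 148 + 190 + 64 + 106 + ? → (1,3) = 740 − 508 = 232.
Row 4 must total 740; the given cells sum to 641, so (4,3) = 99.
Column 2 must total 740; the given cells sum to 529, so (5,2) = 211.
Column 3 must total 740; the given cells sum to 662, so (5,3) = 78.

78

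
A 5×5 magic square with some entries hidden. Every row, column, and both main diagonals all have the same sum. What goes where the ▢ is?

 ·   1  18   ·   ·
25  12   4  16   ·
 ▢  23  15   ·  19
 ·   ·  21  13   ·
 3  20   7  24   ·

6

Column 3 is complete and sums to 65; that is the magic constant.
Row 2: 25 + 12 + 4 + 16 + ? = 65, so (2,5) = 8.
Row 5 needs 65; the known cells sum to 54, so (5,5) = 11.
Column 2 must total 65; the given cells sum to 56, so (4,2) = 9.
Main diagonal must total 65; the given cells sum to 51, so (1,1) = 14.
Anti-diagonal needs 65; the known cells sum to 43, so (1,5) = 22.
From row 1, 65 − (14 + 1 + 18 + 22) gives (1,4) = 10.
Using column 4: 10 + 16 + 13 + 24 + ? → (3,4) = 65 − 63 = 2.
Column 5: 22 + 8 + 19 + 11 + ? = 65, so (4,5) = 5.
Row 3: 23 + 15 + 2 + 19 + ? = 65, so (3,1) = 6.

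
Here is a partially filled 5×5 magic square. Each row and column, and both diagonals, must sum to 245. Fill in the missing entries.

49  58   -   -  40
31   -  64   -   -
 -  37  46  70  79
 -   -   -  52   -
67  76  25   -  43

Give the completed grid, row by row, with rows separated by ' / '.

49 58 82 16 40 / 31 55 64 73 22 / 13 37 46 70 79 / 85 19 28 52 61 / 67 76 25 34 43

The remaining cell in row 3 is (3,1) = 245 − 232 = 13.
Using row 5: 67 + 76 + 25 + 43 + ? → (5,4) = 245 − 211 = 34.
Column 1 needs 245; the known cells sum to 160, so (4,1) = 85.
Using main diagonal: 49 + 46 + 52 + 43 + ? → (2,2) = 245 − 190 = 55.
The remaining cell in column 2 is (4,2) = 245 − 226 = 19.
Anti-diagonal must total 245; the given cells sum to 172, so (2,4) = 73.
Using row 2: 31 + 55 + 64 + 73 + ? → (2,5) = 245 − 223 = 22.
Column 4: 73 + 70 + 52 + 34 + ? = 245, so (1,4) = 16.
Using column 5: 40 + 22 + 79 + 43 + ? → (4,5) = 245 − 184 = 61.
From row 1, 245 − (49 + 58 + 16 + 40) gives (1,3) = 82.
From row 4, 245 − (85 + 19 + 52 + 61) gives (4,3) = 28.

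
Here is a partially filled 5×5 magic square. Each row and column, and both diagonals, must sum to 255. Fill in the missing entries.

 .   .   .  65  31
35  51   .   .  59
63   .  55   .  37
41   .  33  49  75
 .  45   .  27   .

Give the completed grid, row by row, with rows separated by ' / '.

Row 4 must total 255; the given cells sum to 198, so (4,2) = 57.
Column 5: 31 + 59 + 37 + 75 + ? = 255, so (5,5) = 53.
Main diagonal needs 255; the known cells sum to 208, so (1,1) = 47.
Column 1 needs 255; the known cells sum to 186, so (5,1) = 69.
Anti-diagonal needs 255; the known cells sum to 212, so (2,4) = 43.
The remaining cell in row 2 is (2,3) = 255 − 188 = 67.
Row 5 needs 255; the known cells sum to 194, so (5,3) = 61.
Column 3 needs 255; the known cells sum to 216, so (1,3) = 39.
Column 4: 65 + 43 + 49 + 27 + ? = 255, so (3,4) = 71.
The remaining cell in row 1 is (1,2) = 255 − 182 = 73.
Using row 3: 63 + 55 + 71 + 37 + ? → (3,2) = 255 − 226 = 29.

47 73 39 65 31 / 35 51 67 43 59 / 63 29 55 71 37 / 41 57 33 49 75 / 69 45 61 27 53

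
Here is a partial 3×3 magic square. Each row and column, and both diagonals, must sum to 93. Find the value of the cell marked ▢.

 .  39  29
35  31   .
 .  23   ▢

Row 1: 39 + 29 + ? = 93, so (1,1) = 25.
From row 2, 93 − (35 + 31) gives (2,3) = 27.
Column 1 needs 93; the known cells sum to 60, so (3,1) = 33.
The remaining cell in column 3 is (3,3) = 93 − 56 = 37.

37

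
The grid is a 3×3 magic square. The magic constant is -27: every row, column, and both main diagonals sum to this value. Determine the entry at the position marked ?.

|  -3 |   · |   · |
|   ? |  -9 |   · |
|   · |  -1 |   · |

The remaining cell in column 2 is (1,2) = -27 − (-10) = -17.
Main diagonal needs -27; the known cells sum to -12, so (3,3) = -15.
Using row 1: -3 + (-17) + ? → (1,3) = -27 − (-20) = -7.
The remaining cell in row 3 is (3,1) = -27 − (-16) = -11.
Column 1 must total -27; the given cells sum to -14, so (2,1) = -13.

-13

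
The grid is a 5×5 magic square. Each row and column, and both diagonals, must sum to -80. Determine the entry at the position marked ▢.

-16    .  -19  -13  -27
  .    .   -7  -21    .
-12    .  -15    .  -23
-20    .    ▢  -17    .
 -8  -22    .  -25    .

From row 1, -80 − (-16 + (-19) + (-13) + (-27)) gives (1,2) = -5.
The remaining cell in column 1 is (2,1) = -80 − (-56) = -24.
From column 4, -80 − (-13 + (-21) + (-17) + (-25)) gives (3,4) = -4.
The remaining cell in anti-diagonal is (4,2) = -80 − (-71) = -9.
The remaining cell in row 3 is (3,2) = -80 − (-54) = -26.
Column 2: -5 + (-26) + (-9) + (-22) + ? = -80, so (2,2) = -18.
Main diagonal: -16 + (-18) + (-15) + (-17) + ? = -80, so (5,5) = -14.
Row 2 must total -80; the given cells sum to -70, so (2,5) = -10.
The remaining cell in row 5 is (5,3) = -80 − (-69) = -11.
Using column 3: -19 + (-7) + (-15) + (-11) + ? → (4,3) = -80 − (-52) = -28.

-28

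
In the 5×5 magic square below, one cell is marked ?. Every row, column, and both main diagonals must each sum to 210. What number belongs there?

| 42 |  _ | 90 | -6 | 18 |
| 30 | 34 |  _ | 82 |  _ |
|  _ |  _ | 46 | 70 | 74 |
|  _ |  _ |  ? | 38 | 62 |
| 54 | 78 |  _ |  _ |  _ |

Row 1 needs 210; the known cells sum to 144, so (1,2) = 66.
From column 4, 210 − (-6 + 82 + 70 + 38) gives (5,4) = 26.
Using main diagonal: 42 + 34 + 46 + 38 + ? → (5,5) = 210 − 160 = 50.
Anti-diagonal: 18 + 82 + 46 + 54 + ? = 210, so (4,2) = 10.
Row 5: 54 + 78 + 26 + 50 + ? = 210, so (5,3) = 2.
Column 2 must total 210; the given cells sum to 188, so (3,2) = 22.
Column 5 needs 210; the known cells sum to 204, so (2,5) = 6.
Row 2 needs 210; the known cells sum to 152, so (2,3) = 58.
From row 3, 210 − (22 + 46 + 70 + 74) gives (3,1) = -2.
The remaining cell in column 1 is (4,1) = 210 − 124 = 86.
Column 3: 90 + 58 + 46 + 2 + ? = 210, so (4,3) = 14.

14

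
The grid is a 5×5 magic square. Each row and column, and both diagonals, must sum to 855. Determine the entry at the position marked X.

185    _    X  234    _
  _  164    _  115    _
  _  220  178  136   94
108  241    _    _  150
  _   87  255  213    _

The remaining cell in row 3 is (3,1) = 855 − 628 = 227.
The remaining cell in column 2 is (1,2) = 855 − 712 = 143.
The remaining cell in column 4 is (4,4) = 855 − 698 = 157.
Main diagonal must total 855; the given cells sum to 684, so (5,5) = 171.
Using row 4: 108 + 241 + 157 + 150 + ? → (4,3) = 855 − 656 = 199.
The remaining cell in row 5 is (5,1) = 855 − 726 = 129.
Column 1: 185 + 227 + 108 + 129 + ? = 855, so (2,1) = 206.
The remaining cell in anti-diagonal is (1,5) = 855 − 663 = 192.
Using row 1: 185 + 143 + 234 + 192 + ? → (1,3) = 855 − 754 = 101.

101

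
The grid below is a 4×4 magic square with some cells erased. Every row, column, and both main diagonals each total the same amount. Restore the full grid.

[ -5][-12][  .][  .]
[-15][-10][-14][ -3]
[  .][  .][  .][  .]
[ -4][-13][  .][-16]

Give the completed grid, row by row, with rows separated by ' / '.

-5 -12 -8 -17 / -15 -10 -14 -3 / -18 -7 -11 -6 / -4 -13 -9 -16

Row 2 is already complete: -15 + -10 + -14 + -3 = -42, so that is the magic constant.
Using row 4: -4 + (-13) + (-16) + ? → (4,3) = -42 − (-33) = -9.
Column 1 needs -42; the known cells sum to -24, so (3,1) = -18.
The remaining cell in column 2 is (3,2) = -42 − (-35) = -7.
From main diagonal, -42 − (-5 + (-10) + (-16)) gives (3,3) = -11.
Anti-diagonal: -14 + (-7) + (-4) + ? = -42, so (1,4) = -17.
Row 1 needs -42; the known cells sum to -34, so (1,3) = -8.
Row 3 needs -42; the known cells sum to -36, so (3,4) = -6.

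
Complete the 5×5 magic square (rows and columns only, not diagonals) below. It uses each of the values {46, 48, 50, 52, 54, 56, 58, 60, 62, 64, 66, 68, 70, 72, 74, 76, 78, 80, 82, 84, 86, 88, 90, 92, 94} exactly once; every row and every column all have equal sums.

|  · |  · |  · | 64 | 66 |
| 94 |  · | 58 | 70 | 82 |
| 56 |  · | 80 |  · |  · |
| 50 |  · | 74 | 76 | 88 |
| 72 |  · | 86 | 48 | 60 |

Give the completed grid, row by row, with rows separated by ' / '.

78 90 52 64 66 / 94 46 58 70 82 / 56 68 80 92 54 / 50 62 74 76 88 / 72 84 86 48 60

The 25 entries sum to 1750, so each line sums to 1750/5 = 350.
Row 2 needs 350; the known cells sum to 304, so (2,2) = 46.
Row 4: 50 + 74 + 76 + 88 + ? = 350, so (4,2) = 62.
Using row 5: 72 + 86 + 48 + 60 + ? → (5,2) = 350 − 266 = 84.
Column 1: 94 + 56 + 50 + 72 + ? = 350, so (1,1) = 78.
From column 3, 350 − (58 + 80 + 74 + 86) gives (1,3) = 52.
Column 4 needs 350; the known cells sum to 258, so (3,4) = 92.
Column 5 needs 350; the known cells sum to 296, so (3,5) = 54.
Row 1 needs 350; the known cells sum to 260, so (1,2) = 90.
Row 3 needs 350; the known cells sum to 282, so (3,2) = 68.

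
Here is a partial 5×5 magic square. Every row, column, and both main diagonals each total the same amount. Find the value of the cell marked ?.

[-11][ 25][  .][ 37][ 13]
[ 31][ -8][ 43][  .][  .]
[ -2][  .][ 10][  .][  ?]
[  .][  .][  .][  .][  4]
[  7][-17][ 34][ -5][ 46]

22

Row 5 is complete and sums to 65; that is the magic constant.
From row 1, 65 − (-11 + 25 + 37 + 13) gives (1,3) = 1.
The remaining cell in column 1 is (4,1) = 65 − 25 = 40.
The remaining cell in column 3 is (4,3) = 65 − 88 = -23.
Using main diagonal: -11 + (-8) + 10 + 46 + ? → (4,4) = 65 − 37 = 28.
Using row 4: 40 + (-23) + 28 + 4 + ? → (4,2) = 65 − 49 = 16.
Column 2 needs 65; the known cells sum to 16, so (3,2) = 49.
Anti-diagonal must total 65; the given cells sum to 46, so (2,4) = 19.
Row 2 needs 65; the known cells sum to 85, so (2,5) = -20.
Column 4 must total 65; the given cells sum to 79, so (3,4) = -14.
Column 5 needs 65; the known cells sum to 43, so (3,5) = 22.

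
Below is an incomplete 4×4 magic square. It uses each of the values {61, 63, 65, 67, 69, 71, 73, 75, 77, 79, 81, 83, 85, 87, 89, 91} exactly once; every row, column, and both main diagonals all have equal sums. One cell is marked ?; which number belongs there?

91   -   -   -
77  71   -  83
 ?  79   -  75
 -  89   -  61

The 16 entries sum to 1216, so each line sums to 1216/4 = 304.
Row 2 needs 304; the known cells sum to 231, so (2,3) = 73.
Column 2 must total 304; the given cells sum to 239, so (1,2) = 65.
Column 4 needs 304; the known cells sum to 219, so (1,4) = 85.
Using main diagonal: 91 + 71 + 61 + ? → (3,3) = 304 − 223 = 81.
The remaining cell in anti-diagonal is (4,1) = 304 − 237 = 67.
Using row 1: 91 + 65 + 85 + ? → (1,3) = 304 − 241 = 63.
Row 3: 79 + 81 + 75 + ? = 304, so (3,1) = 69.

69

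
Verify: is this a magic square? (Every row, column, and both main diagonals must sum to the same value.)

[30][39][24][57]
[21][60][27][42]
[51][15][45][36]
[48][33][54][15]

No — main diagonal sums to 150 but row 3 sums to 147.

Row 1: 30 + 39 + 24 + 57 = 150.
Row 2: 21 + 60 + 27 + 42 = 150.
Row 3: 51 + 15 + 45 + 36 = 147.
Row 4: 48 + 33 + 54 + 15 = 150.
Column 1: 30 + 21 + 51 + 48 = 150.
Column 2: 39 + 60 + 15 + 33 = 147.
Column 3: 24 + 27 + 45 + 54 = 150.
Column 4: 57 + 42 + 36 + 15 = 150.
Main diagonal: 30 + 60 + 45 + 15 = 150.
Anti-diagonal: 57 + 27 + 15 + 48 = 147.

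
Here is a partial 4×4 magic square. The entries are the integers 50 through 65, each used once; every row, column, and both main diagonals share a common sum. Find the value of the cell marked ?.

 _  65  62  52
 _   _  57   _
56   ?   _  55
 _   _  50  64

58

The entries are 50 through 65, which sum to 920, so each line sums to 920/4 = 230.
Row 1 must total 230; the given cells sum to 179, so (1,1) = 51.
From column 3, 230 − (62 + 57 + 50) gives (3,3) = 61.
Column 4: 52 + 55 + 64 + ? = 230, so (2,4) = 59.
The remaining cell in main diagonal is (2,2) = 230 − 176 = 54.
Row 2 needs 230; the known cells sum to 170, so (2,1) = 60.
Using row 3: 56 + 61 + 55 + ? → (3,2) = 230 − 172 = 58.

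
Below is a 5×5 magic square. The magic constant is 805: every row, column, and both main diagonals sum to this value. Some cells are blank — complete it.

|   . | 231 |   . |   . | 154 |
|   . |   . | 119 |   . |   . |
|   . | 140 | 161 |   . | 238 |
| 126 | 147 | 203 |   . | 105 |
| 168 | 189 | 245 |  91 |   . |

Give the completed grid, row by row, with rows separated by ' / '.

210 231 77 133 154 / 217 98 119 175 196 / 84 140 161 182 238 / 126 147 203 224 105 / 168 189 245 91 112

Row 4 needs 805; the known cells sum to 581, so (4,4) = 224.
Row 5 must total 805; the given cells sum to 693, so (5,5) = 112.
The remaining cell in column 2 is (2,2) = 805 − 707 = 98.
Column 3 needs 805; the known cells sum to 728, so (1,3) = 77.
Column 5: 154 + 238 + 105 + 112 + ? = 805, so (2,5) = 196.
From main diagonal, 805 − (98 + 161 + 224 + 112) gives (1,1) = 210.
Using anti-diagonal: 154 + 161 + 147 + 168 + ? → (2,4) = 805 − 630 = 175.
Row 1 must total 805; the given cells sum to 672, so (1,4) = 133.
Row 2 needs 805; the known cells sum to 588, so (2,1) = 217.
Column 1 must total 805; the given cells sum to 721, so (3,1) = 84.
The remaining cell in column 4 is (3,4) = 805 − 623 = 182.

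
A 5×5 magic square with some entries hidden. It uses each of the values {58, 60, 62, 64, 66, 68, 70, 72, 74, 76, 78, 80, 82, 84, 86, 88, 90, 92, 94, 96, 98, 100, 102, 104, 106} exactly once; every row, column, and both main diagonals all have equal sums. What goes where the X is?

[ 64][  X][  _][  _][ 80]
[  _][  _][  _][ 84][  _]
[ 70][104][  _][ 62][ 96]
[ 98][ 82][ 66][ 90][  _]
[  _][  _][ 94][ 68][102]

The 25 entries sum to 2050, so each line sums to 2050/5 = 410.
Row 3 must total 410; the given cells sum to 332, so (3,3) = 78.
Using row 4: 98 + 82 + 66 + 90 + ? → (4,5) = 410 − 336 = 74.
Column 4 needs 410; the known cells sum to 304, so (1,4) = 106.
Column 5 must total 410; the given cells sum to 352, so (2,5) = 58.
Main diagonal must total 410; the given cells sum to 334, so (2,2) = 76.
From anti-diagonal, 410 − (80 + 84 + 78 + 82) gives (5,1) = 86.
The remaining cell in row 5 is (5,2) = 410 − 350 = 60.
Column 1 must total 410; the given cells sum to 318, so (2,1) = 92.
From column 2, 410 − (76 + 104 + 82 + 60) gives (1,2) = 88.

88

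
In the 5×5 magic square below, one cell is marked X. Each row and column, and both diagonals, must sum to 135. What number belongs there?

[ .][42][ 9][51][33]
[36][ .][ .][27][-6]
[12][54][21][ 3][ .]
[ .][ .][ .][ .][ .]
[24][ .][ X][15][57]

Using row 1: 42 + 9 + 51 + 33 + ? → (1,1) = 135 − 135 = 0.
Row 3 must total 135; the given cells sum to 90, so (3,5) = 45.
Using column 1: 0 + 36 + 12 + 24 + ? → (4,1) = 135 − 72 = 63.
Using column 4: 51 + 27 + 3 + 15 + ? → (4,4) = 135 − 96 = 39.
Using column 5: 33 + (-6) + 45 + 57 + ? → (4,5) = 135 − 129 = 6.
Using main diagonal: 0 + 21 + 39 + 57 + ? → (2,2) = 135 − 117 = 18.
From anti-diagonal, 135 − (33 + 27 + 21 + 24) gives (4,2) = 30.
Using row 2: 36 + 18 + 27 + (-6) + ? → (2,3) = 135 − 75 = 60.
From row 4, 135 − (63 + 30 + 39 + 6) gives (4,3) = -3.
Column 2: 42 + 18 + 54 + 30 + ? = 135, so (5,2) = -9.
Column 3 must total 135; the given cells sum to 87, so (5,3) = 48.

48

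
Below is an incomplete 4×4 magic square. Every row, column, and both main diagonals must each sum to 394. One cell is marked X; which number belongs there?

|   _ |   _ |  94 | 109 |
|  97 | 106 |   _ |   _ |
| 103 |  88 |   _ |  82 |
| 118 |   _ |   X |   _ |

Row 3: 103 + 88 + 82 + ? = 394, so (3,3) = 121.
Column 1 must total 394; the given cells sum to 318, so (1,1) = 76.
The remaining cell in main diagonal is (4,4) = 394 − 303 = 91.
Anti-diagonal must total 394; the given cells sum to 315, so (2,3) = 79.
The remaining cell in row 1 is (1,2) = 394 − 279 = 115.
Row 2: 97 + 106 + 79 + ? = 394, so (2,4) = 112.
Column 2 must total 394; the given cells sum to 309, so (4,2) = 85.
Column 3 needs 394; the known cells sum to 294, so (4,3) = 100.

100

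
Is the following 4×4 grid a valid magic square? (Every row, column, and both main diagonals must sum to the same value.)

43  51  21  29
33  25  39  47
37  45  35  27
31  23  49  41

Row 1: 43 + 51 + 21 + 29 = 144.
Row 2: 33 + 25 + 39 + 47 = 144.
Row 3: 37 + 45 + 35 + 27 = 144.
Row 4: 31 + 23 + 49 + 41 = 144.
Column 1: 43 + 33 + 37 + 31 = 144.
Column 2: 51 + 25 + 45 + 23 = 144.
Column 3: 21 + 39 + 35 + 49 = 144.
Column 4: 29 + 47 + 27 + 41 = 144.
Main diagonal: 43 + 25 + 35 + 41 = 144.
Anti-diagonal: 29 + 39 + 45 + 31 = 144.
All lines sum to 144.

Yes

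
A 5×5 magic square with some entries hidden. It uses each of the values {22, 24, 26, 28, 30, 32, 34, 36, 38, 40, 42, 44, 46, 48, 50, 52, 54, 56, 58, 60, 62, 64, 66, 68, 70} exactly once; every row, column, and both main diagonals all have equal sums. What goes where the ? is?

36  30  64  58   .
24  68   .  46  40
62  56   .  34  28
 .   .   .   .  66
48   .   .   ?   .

70

The 25 entries sum to 1150, so each line sums to 1150/5 = 230.
Using row 1: 36 + 30 + 64 + 58 + ? → (1,5) = 230 − 188 = 42.
From row 2, 230 − (24 + 68 + 46 + 40) gives (2,3) = 52.
Row 3 must total 230; the given cells sum to 180, so (3,3) = 50.
From column 1, 230 − (36 + 24 + 62 + 48) gives (4,1) = 60.
Column 5 must total 230; the given cells sum to 176, so (5,5) = 54.
Main diagonal must total 230; the given cells sum to 208, so (4,4) = 22.
From anti-diagonal, 230 − (42 + 46 + 50 + 48) gives (4,2) = 44.
The remaining cell in row 4 is (4,3) = 230 − 192 = 38.
Column 2 must total 230; the given cells sum to 198, so (5,2) = 32.
Column 3: 64 + 52 + 50 + 38 + ? = 230, so (5,3) = 26.
Column 4: 58 + 46 + 34 + 22 + ? = 230, so (5,4) = 70.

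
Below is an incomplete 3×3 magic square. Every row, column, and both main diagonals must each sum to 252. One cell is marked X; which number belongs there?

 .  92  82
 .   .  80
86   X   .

Row 1 must total 252; the given cells sum to 174, so (1,1) = 78.
Column 1 must total 252; the given cells sum to 164, so (2,1) = 88.
Column 3: 82 + 80 + ? = 252, so (3,3) = 90.
Main diagonal must total 252; the given cells sum to 168, so (2,2) = 84.
Using row 3: 86 + 90 + ? → (3,2) = 252 − 176 = 76.

76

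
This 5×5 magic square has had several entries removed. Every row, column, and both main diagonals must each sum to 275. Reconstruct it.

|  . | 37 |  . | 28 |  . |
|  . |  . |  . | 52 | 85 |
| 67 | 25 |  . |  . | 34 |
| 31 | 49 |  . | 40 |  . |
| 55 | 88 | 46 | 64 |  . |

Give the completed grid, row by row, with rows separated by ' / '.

From row 5, 275 − (55 + 88 + 46 + 64) gives (5,5) = 22.
Column 2 must total 275; the given cells sum to 199, so (2,2) = 76.
From column 4, 275 − (28 + 52 + 40 + 64) gives (3,4) = 91.
Row 3: 67 + 25 + 91 + 34 + ? = 275, so (3,3) = 58.
Main diagonal needs 275; the known cells sum to 196, so (1,1) = 79.
Anti-diagonal needs 275; the known cells sum to 214, so (1,5) = 61.
Row 1: 79 + 37 + 28 + 61 + ? = 275, so (1,3) = 70.
Column 1: 79 + 67 + 31 + 55 + ? = 275, so (2,1) = 43.
The remaining cell in column 5 is (4,5) = 275 − 202 = 73.
The remaining cell in row 2 is (2,3) = 275 − 256 = 19.
Row 4 must total 275; the given cells sum to 193, so (4,3) = 82.

79 37 70 28 61 / 43 76 19 52 85 / 67 25 58 91 34 / 31 49 82 40 73 / 55 88 46 64 22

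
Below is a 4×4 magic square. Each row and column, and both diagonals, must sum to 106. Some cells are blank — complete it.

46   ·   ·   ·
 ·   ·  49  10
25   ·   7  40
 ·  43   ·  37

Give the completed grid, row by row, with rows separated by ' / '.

Row 3: 25 + 7 + 40 + ? = 106, so (3,2) = 34.
Using column 4: 10 + 40 + 37 + ? → (1,4) = 106 − 87 = 19.
From main diagonal, 106 − (46 + 7 + 37) gives (2,2) = 16.
Anti-diagonal needs 106; the known cells sum to 102, so (4,1) = 4.
The remaining cell in row 2 is (2,1) = 106 − 75 = 31.
Row 4 must total 106; the given cells sum to 84, so (4,3) = 22.
Column 2 needs 106; the known cells sum to 93, so (1,2) = 13.
Column 3 needs 106; the known cells sum to 78, so (1,3) = 28.

46 13 28 19 / 31 16 49 10 / 25 34 7 40 / 4 43 22 37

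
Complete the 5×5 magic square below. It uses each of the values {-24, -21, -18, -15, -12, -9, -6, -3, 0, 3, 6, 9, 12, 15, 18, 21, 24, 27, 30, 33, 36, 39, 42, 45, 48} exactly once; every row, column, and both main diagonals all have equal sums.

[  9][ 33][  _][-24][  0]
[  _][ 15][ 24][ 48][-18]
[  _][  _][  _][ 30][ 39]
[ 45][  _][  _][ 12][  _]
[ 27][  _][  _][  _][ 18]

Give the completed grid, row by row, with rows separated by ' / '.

9 33 42 -24 0 / -9 15 24 48 -18 / -12 -3 6 30 39 / 45 -21 3 12 21 / 27 36 -15 -6 18

The 25 entries sum to 300, so each line sums to 300/5 = 60.
Using row 1: 9 + 33 + (-24) + 0 + ? → (1,3) = 60 − 18 = 42.
Row 2: 15 + 24 + 48 + (-18) + ? = 60, so (2,1) = -9.
Using column 1: 9 + (-9) + 45 + 27 + ? → (3,1) = 60 − 72 = -12.
Column 4 must total 60; the given cells sum to 66, so (5,4) = -6.
Column 5 needs 60; the known cells sum to 39, so (4,5) = 21.
Main diagonal needs 60; the known cells sum to 54, so (3,3) = 6.
Anti-diagonal: 0 + 48 + 6 + 27 + ? = 60, so (4,2) = -21.
From row 3, 60 − (-12 + 6 + 30 + 39) gives (3,2) = -3.
Using row 4: 45 + (-21) + 12 + 21 + ? → (4,3) = 60 − 57 = 3.
Using column 2: 33 + 15 + (-3) + (-21) + ? → (5,2) = 60 − 24 = 36.
The remaining cell in column 3 is (5,3) = 60 − 75 = -15.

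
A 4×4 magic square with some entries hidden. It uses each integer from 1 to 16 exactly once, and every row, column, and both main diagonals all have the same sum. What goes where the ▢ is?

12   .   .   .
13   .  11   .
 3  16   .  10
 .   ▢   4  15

The entries are 1 through 16, which sum to 136, so each line sums to 136/4 = 34.
Row 3 must total 34; the given cells sum to 29, so (3,3) = 5.
The remaining cell in column 1 is (4,1) = 34 − 28 = 6.
From column 3, 34 − (11 + 5 + 4) gives (1,3) = 14.
The remaining cell in main diagonal is (2,2) = 34 − 32 = 2.
From anti-diagonal, 34 − (11 + 16 + 6) gives (1,4) = 1.
Row 1: 12 + 14 + 1 + ? = 34, so (1,2) = 7.
Row 2 must total 34; the given cells sum to 26, so (2,4) = 8.
Row 4: 6 + 4 + 15 + ? = 34, so (4,2) = 9.

9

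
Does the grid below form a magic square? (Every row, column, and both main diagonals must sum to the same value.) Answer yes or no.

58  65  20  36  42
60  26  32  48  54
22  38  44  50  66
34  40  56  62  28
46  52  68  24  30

Row 1: 58 + 65 + 20 + 36 + 42 = 221.
Row 2: 60 + 26 + 32 + 48 + 54 = 220.
Row 3: 22 + 38 + 44 + 50 + 66 = 220.
Row 4: 34 + 40 + 56 + 62 + 28 = 220.
Row 5: 46 + 52 + 68 + 24 + 30 = 220.
Column 1: 58 + 60 + 22 + 34 + 46 = 220.
Column 2: 65 + 26 + 38 + 40 + 52 = 221.
Column 3: 20 + 32 + 44 + 56 + 68 = 220.
Column 4: 36 + 48 + 50 + 62 + 24 = 220.
Column 5: 42 + 54 + 66 + 28 + 30 = 220.
Main diagonal: 58 + 26 + 44 + 62 + 30 = 220.
Anti-diagonal: 42 + 48 + 44 + 40 + 46 = 220.

No — column 2 sums to 221 but row 2 sums to 220.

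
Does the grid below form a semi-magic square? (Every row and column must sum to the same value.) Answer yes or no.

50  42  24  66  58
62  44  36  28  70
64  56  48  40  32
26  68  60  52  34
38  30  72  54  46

Row 1: 50 + 42 + 24 + 66 + 58 = 240.
Row 2: 62 + 44 + 36 + 28 + 70 = 240.
Row 3: 64 + 56 + 48 + 40 + 32 = 240.
Row 4: 26 + 68 + 60 + 52 + 34 = 240.
Row 5: 38 + 30 + 72 + 54 + 46 = 240.
Column 1: 50 + 62 + 64 + 26 + 38 = 240.
Column 2: 42 + 44 + 56 + 68 + 30 = 240.
Column 3: 24 + 36 + 48 + 60 + 72 = 240.
Column 4: 66 + 28 + 40 + 52 + 54 = 240.
Column 5: 58 + 70 + 32 + 34 + 46 = 240.
All lines sum to 240.

Yes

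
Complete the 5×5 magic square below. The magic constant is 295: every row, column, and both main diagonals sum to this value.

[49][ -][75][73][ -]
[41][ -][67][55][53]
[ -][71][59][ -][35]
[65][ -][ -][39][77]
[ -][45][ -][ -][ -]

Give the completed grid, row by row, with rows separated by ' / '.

Using row 2: 41 + 67 + 55 + 53 + ? → (2,2) = 295 − 216 = 79.
Main diagonal must total 295; the given cells sum to 226, so (5,5) = 69.
From column 5, 295 − (53 + 35 + 77 + 69) gives (1,5) = 61.
Row 1 needs 295; the known cells sum to 258, so (1,2) = 37.
The remaining cell in column 2 is (4,2) = 295 − 232 = 63.
From anti-diagonal, 295 − (61 + 55 + 59 + 63) gives (5,1) = 57.
From row 4, 295 − (65 + 63 + 39 + 77) gives (4,3) = 51.
From column 1, 295 − (49 + 41 + 65 + 57) gives (3,1) = 83.
Column 3: 75 + 67 + 59 + 51 + ? = 295, so (5,3) = 43.
Row 3: 83 + 71 + 59 + 35 + ? = 295, so (3,4) = 47.
From row 5, 295 − (57 + 45 + 43 + 69) gives (5,4) = 81.

49 37 75 73 61 / 41 79 67 55 53 / 83 71 59 47 35 / 65 63 51 39 77 / 57 45 43 81 69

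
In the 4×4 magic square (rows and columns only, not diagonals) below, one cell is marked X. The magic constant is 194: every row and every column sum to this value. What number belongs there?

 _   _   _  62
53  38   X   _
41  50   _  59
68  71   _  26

56

Row 3 needs 194; the known cells sum to 150, so (3,3) = 44.
Row 4 needs 194; the known cells sum to 165, so (4,3) = 29.
Column 1 needs 194; the known cells sum to 162, so (1,1) = 32.
Column 2 must total 194; the given cells sum to 159, so (1,2) = 35.
Column 4: 62 + 59 + 26 + ? = 194, so (2,4) = 47.
Using row 1: 32 + 35 + 62 + ? → (1,3) = 194 − 129 = 65.
Row 2: 53 + 38 + 47 + ? = 194, so (2,3) = 56.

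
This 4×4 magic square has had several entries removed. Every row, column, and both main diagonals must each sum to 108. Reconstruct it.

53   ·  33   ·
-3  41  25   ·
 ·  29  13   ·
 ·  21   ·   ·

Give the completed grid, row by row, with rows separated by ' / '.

From row 2, 108 − (-3 + 41 + 25) gives (2,4) = 45.
The remaining cell in column 2 is (1,2) = 108 − 91 = 17.
Column 3 must total 108; the given cells sum to 71, so (4,3) = 37.
Main diagonal must total 108; the given cells sum to 107, so (4,4) = 1.
From row 1, 108 − (53 + 17 + 33) gives (1,4) = 5.
The remaining cell in row 4 is (4,1) = 108 − 59 = 49.
Using column 1: 53 + (-3) + 49 + ? → (3,1) = 108 − 99 = 9.
Using column 4: 5 + 45 + 1 + ? → (3,4) = 108 − 51 = 57.

53 17 33 5 / -3 41 25 45 / 9 29 13 57 / 49 21 37 1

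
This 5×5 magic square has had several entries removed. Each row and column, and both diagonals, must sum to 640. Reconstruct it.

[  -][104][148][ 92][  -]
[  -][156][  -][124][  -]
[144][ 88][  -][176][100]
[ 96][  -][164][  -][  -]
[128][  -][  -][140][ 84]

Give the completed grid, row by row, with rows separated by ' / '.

From row 3, 640 − (144 + 88 + 176 + 100) gives (3,3) = 132.
Column 4: 92 + 124 + 176 + 140 + ? = 640, so (4,4) = 108.
From main diagonal, 640 − (156 + 132 + 108 + 84) gives (1,1) = 160.
Using row 1: 160 + 104 + 148 + 92 + ? → (1,5) = 640 − 504 = 136.
Column 1 needs 640; the known cells sum to 528, so (2,1) = 112.
Anti-diagonal: 136 + 124 + 132 + 128 + ? = 640, so (4,2) = 120.
Using row 4: 96 + 120 + 164 + 108 + ? → (4,5) = 640 − 488 = 152.
From column 2, 640 − (104 + 156 + 88 + 120) gives (5,2) = 172.
Using column 5: 136 + 100 + 152 + 84 + ? → (2,5) = 640 − 472 = 168.
The remaining cell in row 2 is (2,3) = 640 − 560 = 80.
Using row 5: 128 + 172 + 140 + 84 + ? → (5,3) = 640 − 524 = 116.

160 104 148 92 136 / 112 156 80 124 168 / 144 88 132 176 100 / 96 120 164 108 152 / 128 172 116 140 84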